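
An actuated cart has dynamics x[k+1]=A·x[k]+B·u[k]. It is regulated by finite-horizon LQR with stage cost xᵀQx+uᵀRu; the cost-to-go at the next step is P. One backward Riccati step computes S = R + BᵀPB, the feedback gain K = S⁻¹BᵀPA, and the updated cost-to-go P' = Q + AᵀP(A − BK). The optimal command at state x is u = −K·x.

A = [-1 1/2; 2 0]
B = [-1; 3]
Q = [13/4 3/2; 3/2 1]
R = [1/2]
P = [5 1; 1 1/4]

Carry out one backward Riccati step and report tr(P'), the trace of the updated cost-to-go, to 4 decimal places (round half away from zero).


BᵀP = [-2.0000 -0.2500]
S = R + BᵀPB = [1/2] + [1.2500] = [1.7500]
BᵀPA = [1.5000 -1.0000]
K = S⁻¹·BᵀPA = [0.8571 -0.5714]
A−BK = [-0.1429 -0.0714; -0.5714 1.7143]
AᵀP(A−BK) = [0.7143 -0.6429; -0.6429 0.6786]
P' = Q + AᵀP(A−BK) = [3.9643 0.8571; 0.8571 1.6786]
tr(P') = 5.6429

5.6429


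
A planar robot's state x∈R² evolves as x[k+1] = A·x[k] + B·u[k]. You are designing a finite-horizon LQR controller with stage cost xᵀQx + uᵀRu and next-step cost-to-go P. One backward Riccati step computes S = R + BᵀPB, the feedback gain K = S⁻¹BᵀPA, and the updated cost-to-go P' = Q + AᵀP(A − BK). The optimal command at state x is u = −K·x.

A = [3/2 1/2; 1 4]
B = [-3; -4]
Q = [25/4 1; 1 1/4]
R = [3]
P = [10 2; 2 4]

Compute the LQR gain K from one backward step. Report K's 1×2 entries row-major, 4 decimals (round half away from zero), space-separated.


BᵀP = [-38.0000 -22.0000]
S = R + BᵀPB = [3] + [202.0000] = [205.0000]
BᵀPA = [-79.0000 -107.0000]
K = S⁻¹·BᵀPA = [-0.3854 -0.5220]
A−BK = [0.3439 -1.0659; -0.5415 1.9122]
AᵀP(A−BK) = [2.0561 -4.7341; -4.7341 18.6512]
P' = Q + AᵀP(A−BK) = [8.3061 -3.7341; -3.7341 18.9012]
tr(P') = 27.2073

-0.3854 -0.5220


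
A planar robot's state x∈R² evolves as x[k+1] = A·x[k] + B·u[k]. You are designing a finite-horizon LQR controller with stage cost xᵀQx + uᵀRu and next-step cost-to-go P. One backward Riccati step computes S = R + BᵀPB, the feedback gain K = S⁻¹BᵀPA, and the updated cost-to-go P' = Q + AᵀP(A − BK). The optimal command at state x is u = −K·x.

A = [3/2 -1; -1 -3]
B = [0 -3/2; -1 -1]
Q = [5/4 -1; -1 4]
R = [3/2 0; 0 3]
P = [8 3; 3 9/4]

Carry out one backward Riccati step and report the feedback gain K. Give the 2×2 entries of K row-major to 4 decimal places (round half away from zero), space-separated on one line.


0.4478 1.0149 -0.5821 0.8806

BᵀP = [-3.0000 -2.2500; -15.0000 -6.7500]
S = R + BᵀPB = [3/2 0; 0 3] + [2.2500 6.7500; 6.7500 29.2500] = [3.7500 6.7500; 6.7500 32.2500]
BᵀPA = [-2.2500 9.7500; -15.7500 35.2500]
K = S⁻¹·BᵀPA = [0.4478 1.0149; -0.5821 0.8806]
A−BK = [0.6269 0.3209; -1.1343 -1.1045]
AᵀP(A−BK) = [3.0896 0.4030; 0.4030 5.3134]
P' = Q + AᵀP(A−BK) = [4.3396 -0.5970; -0.5970 9.3134]
tr(P') = 13.6530


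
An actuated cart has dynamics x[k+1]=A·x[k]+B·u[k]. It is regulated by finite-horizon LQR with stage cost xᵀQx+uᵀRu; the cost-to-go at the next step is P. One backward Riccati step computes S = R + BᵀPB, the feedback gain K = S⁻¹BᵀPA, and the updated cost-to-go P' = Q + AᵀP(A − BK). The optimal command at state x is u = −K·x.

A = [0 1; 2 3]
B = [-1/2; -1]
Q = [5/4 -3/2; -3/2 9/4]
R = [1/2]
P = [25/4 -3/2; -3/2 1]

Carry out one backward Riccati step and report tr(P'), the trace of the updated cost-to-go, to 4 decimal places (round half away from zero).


9.9800

BᵀP = [-1.6250 -0.2500]
S = R + BᵀPB = [1/2] + [1.0625] = [1.5625]
BᵀPA = [-0.5000 -2.3750]
K = S⁻¹·BᵀPA = [-0.3200 -1.5200]
A−BK = [-0.1600 0.2400; 1.6800 1.4800]
AᵀP(A−BK) = [3.8400 2.2400; 2.2400 2.6400]
P' = Q + AᵀP(A−BK) = [5.0900 0.7400; 0.7400 4.8900]
tr(P') = 9.9800


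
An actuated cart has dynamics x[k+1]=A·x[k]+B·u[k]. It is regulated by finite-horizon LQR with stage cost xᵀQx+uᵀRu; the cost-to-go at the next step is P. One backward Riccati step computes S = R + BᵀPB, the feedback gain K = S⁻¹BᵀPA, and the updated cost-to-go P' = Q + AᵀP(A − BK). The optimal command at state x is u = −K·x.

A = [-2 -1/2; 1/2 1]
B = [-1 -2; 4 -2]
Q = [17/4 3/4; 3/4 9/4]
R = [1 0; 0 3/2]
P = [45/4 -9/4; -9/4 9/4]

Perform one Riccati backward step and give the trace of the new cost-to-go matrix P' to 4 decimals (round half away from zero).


BᵀP = [-20.2500 11.2500; -18.0000 0.0000]
S = R + BᵀPB = [1 0; 0 3/2] + [65.2500 18.0000; 18.0000 36.0000] = [66.2500 18.0000; 18.0000 37.5000]
BᵀPA = [46.1250 21.3750; 36.0000 9.0000]
K = S⁻¹·BᵀPA = [0.5007 0.2960; 0.7197 0.0979]
A−BK = [-0.0600 -0.0082; -0.0634 0.0116]
AᵀP(A−BK) = [1.0600 0.2582; 0.2582 0.1035]
P' = Q + AᵀP(A−BK) = [5.3100 1.0082; 1.0082 2.3535]
tr(P') = 7.6635

7.6635


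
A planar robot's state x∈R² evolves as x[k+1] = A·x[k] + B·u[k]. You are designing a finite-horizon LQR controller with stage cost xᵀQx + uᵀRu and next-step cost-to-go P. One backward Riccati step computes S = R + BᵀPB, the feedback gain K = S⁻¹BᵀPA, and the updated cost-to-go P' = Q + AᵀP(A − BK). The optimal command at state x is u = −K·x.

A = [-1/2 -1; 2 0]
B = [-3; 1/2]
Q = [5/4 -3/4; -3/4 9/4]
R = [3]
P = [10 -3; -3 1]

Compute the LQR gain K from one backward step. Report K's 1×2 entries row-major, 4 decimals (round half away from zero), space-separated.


BᵀP = [-31.5000 9.5000]
S = R + BᵀPB = [3] + [99.2500] = [102.2500]
BᵀPA = [34.7500 31.5000]
K = S⁻¹·BᵀPA = [0.3399 0.3081]
A−BK = [0.5196 -0.0758; 1.8301 -0.1540]
AᵀP(A−BK) = [0.6901 0.2946; 0.2946 0.2958]
P' = Q + AᵀP(A−BK) = [1.9401 -0.4554; -0.4554 2.5458]
tr(P') = 4.4859

0.3399 0.3081


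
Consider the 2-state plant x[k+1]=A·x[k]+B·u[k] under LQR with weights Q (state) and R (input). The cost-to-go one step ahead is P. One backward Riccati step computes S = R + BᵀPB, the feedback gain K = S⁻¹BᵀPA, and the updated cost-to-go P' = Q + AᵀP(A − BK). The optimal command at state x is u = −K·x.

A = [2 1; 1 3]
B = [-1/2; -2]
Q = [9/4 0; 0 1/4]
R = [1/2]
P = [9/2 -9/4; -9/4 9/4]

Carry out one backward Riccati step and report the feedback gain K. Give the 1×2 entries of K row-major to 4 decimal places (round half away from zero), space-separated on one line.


BᵀP = [2.2500 -3.3750]
S = R + BᵀPB = [1/2] + [5.6250] = [6.1250]
BᵀPA = [1.1250 -7.8750]
K = S⁻¹·BᵀPA = [0.1837 -1.2857]
A−BK = [2.0918 0.3571; 1.3673 0.4286]
AᵀP(A−BK) = [11.0434 1.4464; 1.4464 1.1250]
P' = Q + AᵀP(A−BK) = [13.2934 1.4464; 1.4464 1.3750]
tr(P') = 14.6684

0.1837 -1.2857


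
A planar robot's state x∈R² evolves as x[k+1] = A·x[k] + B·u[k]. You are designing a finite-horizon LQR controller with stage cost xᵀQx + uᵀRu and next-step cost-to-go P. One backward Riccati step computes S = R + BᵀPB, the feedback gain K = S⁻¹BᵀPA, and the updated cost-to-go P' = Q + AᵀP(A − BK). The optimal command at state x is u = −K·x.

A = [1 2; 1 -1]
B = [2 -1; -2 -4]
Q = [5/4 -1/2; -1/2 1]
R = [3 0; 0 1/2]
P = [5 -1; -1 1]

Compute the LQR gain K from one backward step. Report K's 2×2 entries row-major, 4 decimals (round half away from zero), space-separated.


0.2716 0.8193 -0.3768 -0.1687

BᵀP = [12.0000 -4.0000; -1.0000 -3.0000]
S = R + BᵀPB = [3 0; 0 1/2] + [32.0000 4.0000; 4.0000 13.0000] = [35.0000 4.0000; 4.0000 13.5000]
BᵀPA = [8.0000 28.0000; -4.0000 1.0000]
K = S⁻¹·BᵀPA = [0.2716 0.8193; -0.3768 -0.1687]
A−BK = [0.0800 0.1928; 0.0361 -0.0361]
AᵀP(A−BK) = [0.3198 0.7711; 0.7711 2.2289]
P' = Q + AᵀP(A−BK) = [1.5698 0.2711; 0.2711 3.2289]
tr(P') = 4.7987


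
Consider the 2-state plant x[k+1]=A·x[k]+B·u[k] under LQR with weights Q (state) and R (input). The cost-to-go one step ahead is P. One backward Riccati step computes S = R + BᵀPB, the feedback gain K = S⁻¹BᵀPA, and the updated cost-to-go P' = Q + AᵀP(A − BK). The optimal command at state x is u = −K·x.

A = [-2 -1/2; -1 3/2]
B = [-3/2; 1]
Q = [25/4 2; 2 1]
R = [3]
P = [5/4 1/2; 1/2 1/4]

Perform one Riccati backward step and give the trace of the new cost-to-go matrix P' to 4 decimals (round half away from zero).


BᵀP = [-1.3750 -0.5000]
S = R + BᵀPB = [3] + [1.5625] = [4.5625]
BᵀPA = [3.2500 -0.0625]
K = S⁻¹·BᵀPA = [0.7123 -0.0137]
A−BK = [-0.9315 -0.5205; -1.7123 1.5137]
AᵀP(A−BK) = [4.9349 -0.3305; -0.3305 0.1241]
P' = Q + AᵀP(A−BK) = [11.1849 1.6695; 1.6695 1.1241]
tr(P') = 12.3091

12.3091


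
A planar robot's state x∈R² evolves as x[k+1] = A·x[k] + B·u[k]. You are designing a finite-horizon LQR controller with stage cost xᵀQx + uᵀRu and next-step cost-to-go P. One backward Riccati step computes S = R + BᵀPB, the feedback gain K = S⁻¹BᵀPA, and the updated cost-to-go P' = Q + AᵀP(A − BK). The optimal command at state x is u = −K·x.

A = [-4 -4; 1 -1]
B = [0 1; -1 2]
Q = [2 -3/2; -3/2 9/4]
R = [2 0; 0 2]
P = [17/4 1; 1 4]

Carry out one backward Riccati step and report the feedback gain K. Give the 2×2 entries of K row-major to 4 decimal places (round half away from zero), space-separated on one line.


-1.8824 -1.2549 -1.2549 -1.7255

BᵀP = [-1.0000 -4.0000; 6.2500 9.0000]
S = R + BᵀPB = [2 0; 0 2] + [4.0000 -9.0000; -9.0000 24.2500] = [6.0000 -9.0000; -9.0000 26.2500]
BᵀPA = [0.0000 8.0000; -16.0000 -34.0000]
K = S⁻¹·BᵀPA = [-1.8824 -1.2549; -1.2549 -1.7255]
A−BK = [-2.7451 -2.2745; 1.6275 1.1961]
AᵀP(A−BK) = [43.9216 36.3922; 36.3922 31.3725]
P' = Q + AᵀP(A−BK) = [45.9216 34.8922; 34.8922 33.6225]
tr(P') = 79.5441


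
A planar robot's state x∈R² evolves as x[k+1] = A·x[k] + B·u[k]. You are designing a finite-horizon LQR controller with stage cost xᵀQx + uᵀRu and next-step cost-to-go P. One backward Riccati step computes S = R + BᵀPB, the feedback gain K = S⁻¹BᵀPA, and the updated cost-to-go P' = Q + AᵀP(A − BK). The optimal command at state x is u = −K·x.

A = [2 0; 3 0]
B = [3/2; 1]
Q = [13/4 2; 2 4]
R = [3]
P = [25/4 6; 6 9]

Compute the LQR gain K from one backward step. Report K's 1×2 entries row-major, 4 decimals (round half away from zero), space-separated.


BᵀP = [15.3750 18.0000]
S = R + BᵀPB = [3] + [41.0625] = [44.0625]
BᵀPA = [84.7500 0.0000]
K = S⁻¹·BᵀPA = [1.9234 0.0000]
A−BK = [-0.8851 0.0000; 1.0766 0.0000]
AᵀP(A−BK) = [14.9915 0.0000; 0.0000 0.0000]
P' = Q + AᵀP(A−BK) = [18.2415 2.0000; 2.0000 4.0000]
tr(P') = 22.2415

1.9234 0.0000


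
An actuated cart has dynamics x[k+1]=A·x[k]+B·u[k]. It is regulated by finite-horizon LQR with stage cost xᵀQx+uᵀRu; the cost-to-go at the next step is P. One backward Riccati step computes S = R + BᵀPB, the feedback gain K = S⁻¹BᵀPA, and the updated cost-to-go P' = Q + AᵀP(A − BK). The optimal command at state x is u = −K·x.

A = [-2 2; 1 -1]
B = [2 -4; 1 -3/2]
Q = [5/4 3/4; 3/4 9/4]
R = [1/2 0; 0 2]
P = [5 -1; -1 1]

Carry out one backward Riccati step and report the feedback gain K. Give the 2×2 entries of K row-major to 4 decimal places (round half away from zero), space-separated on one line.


-0.1349 0.1349 0.4823 -0.4823

BᵀP = [9.0000 -1.0000; -18.5000 2.5000]
S = R + BᵀPB = [1/2 0; 0 2] + [17.0000 -34.5000; -34.5000 70.2500] = [17.5000 -34.5000; -34.5000 72.2500]
BᵀPA = [-19.0000 19.0000; 39.5000 -39.5000]
K = S⁻¹·BᵀPA = [-0.1349 0.1349; 0.4823 -0.4823]
A−BK = [0.1990 -0.1990; 1.8583 -1.8583]
AᵀP(A−BK) = [3.3862 -3.3862; -3.3862 3.3862]
P' = Q + AᵀP(A−BK) = [4.6362 -2.6362; -2.6362 5.6362]
tr(P') = 10.2723


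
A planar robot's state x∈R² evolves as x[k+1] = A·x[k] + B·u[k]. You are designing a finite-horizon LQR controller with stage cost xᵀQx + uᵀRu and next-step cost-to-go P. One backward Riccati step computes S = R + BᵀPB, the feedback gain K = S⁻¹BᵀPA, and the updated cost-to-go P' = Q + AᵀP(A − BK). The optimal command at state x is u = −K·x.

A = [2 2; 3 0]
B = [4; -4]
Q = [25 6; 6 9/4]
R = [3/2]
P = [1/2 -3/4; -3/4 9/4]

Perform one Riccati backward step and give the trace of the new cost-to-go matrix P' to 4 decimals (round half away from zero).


BᵀP = [5.0000 -12.0000]
S = R + BᵀPB = [3/2] + [68.0000] = [69.5000]
BᵀPA = [-26.0000 10.0000]
K = S⁻¹·BᵀPA = [-0.3741 0.1439]
A−BK = [3.4964 1.4245; 1.5036 0.5755]
AᵀP(A−BK) = [3.5234 1.2410; 1.2410 0.5612]
P' = Q + AᵀP(A−BK) = [28.5234 7.2410; 7.2410 2.8112]
tr(P') = 31.3345

31.3345


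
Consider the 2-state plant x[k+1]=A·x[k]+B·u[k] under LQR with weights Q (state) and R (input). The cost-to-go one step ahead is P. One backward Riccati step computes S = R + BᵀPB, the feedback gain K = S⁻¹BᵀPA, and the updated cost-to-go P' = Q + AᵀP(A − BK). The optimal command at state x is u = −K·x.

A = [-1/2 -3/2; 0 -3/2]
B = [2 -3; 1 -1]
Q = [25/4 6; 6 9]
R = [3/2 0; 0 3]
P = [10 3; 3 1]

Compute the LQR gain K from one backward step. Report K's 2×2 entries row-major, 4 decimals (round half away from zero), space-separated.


BᵀP = [23.0000 7.0000; -33.0000 -10.0000]
S = R + BᵀPB = [3/2 0; 0 3] + [53.0000 -76.0000; -76.0000 109.0000] = [54.5000 -76.0000; -76.0000 112.0000]
BᵀPA = [-11.5000 -45.0000; 16.5000 64.5000]
K = S⁻¹·BᵀPA = [-0.1037 -0.4207; 0.0770 0.2904]
A−BK = [-0.0617 0.2127; 0.1806 -0.7889]
AᵀP(A−BK) = [0.0377 0.1200; 0.1200 0.5865]
P' = Q + AᵀP(A−BK) = [6.2877 6.1200; 6.1200 9.5865]
tr(P') = 15.8742

-0.1037 -0.4207 0.0770 0.2904


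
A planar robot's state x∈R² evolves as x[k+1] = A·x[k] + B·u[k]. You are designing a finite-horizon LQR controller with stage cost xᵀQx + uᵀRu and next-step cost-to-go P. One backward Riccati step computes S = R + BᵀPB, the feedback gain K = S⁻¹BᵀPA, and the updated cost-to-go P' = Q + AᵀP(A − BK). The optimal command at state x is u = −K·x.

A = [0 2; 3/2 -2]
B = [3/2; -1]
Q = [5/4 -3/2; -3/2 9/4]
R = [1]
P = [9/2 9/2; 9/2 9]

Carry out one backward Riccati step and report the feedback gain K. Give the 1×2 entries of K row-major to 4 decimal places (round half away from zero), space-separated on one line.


-0.5094 1.3585

BᵀP = [2.2500 -2.2500]
S = R + BᵀPB = [1] + [5.6250] = [6.6250]
BᵀPA = [-3.3750 9.0000]
K = S⁻¹·BᵀPA = [-0.5094 1.3585]
A−BK = [0.7642 -0.0377; 0.9906 -0.6415]
AᵀP(A−BK) = [18.5307 -8.9151; -8.9151 5.7736]
P' = Q + AᵀP(A−BK) = [19.7807 -10.4151; -10.4151 8.0236]
tr(P') = 27.8042


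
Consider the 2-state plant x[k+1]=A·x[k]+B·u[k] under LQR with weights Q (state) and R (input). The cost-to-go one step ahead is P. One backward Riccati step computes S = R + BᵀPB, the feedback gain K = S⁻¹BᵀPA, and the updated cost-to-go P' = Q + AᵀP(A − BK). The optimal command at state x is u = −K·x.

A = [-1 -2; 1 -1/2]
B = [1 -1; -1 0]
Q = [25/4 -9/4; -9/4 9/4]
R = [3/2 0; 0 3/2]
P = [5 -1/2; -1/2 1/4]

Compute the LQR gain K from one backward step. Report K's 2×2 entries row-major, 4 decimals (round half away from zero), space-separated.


-0.5155 -0.7671 0.4099 0.8509

BᵀP = [5.5000 -0.7500; -5.0000 0.5000]
S = R + BᵀPB = [3/2 0; 0 3/2] + [6.2500 -5.5000; -5.5000 5.0000] = [7.7500 -5.5000; -5.5000 6.5000]
BᵀPA = [-6.2500 -10.6250; 5.5000 9.7500]
K = S⁻¹·BᵀPA = [-0.5155 -0.7671; 0.4099 0.8509]
A−BK = [-0.0745 -0.3820; 0.4845 -1.2671]
AᵀP(A−BK) = [0.7733 1.1506; 1.1506 2.6157]
P' = Q + AᵀP(A−BK) = [7.0233 -1.0994; -1.0994 4.8657]
tr(P') = 11.8890


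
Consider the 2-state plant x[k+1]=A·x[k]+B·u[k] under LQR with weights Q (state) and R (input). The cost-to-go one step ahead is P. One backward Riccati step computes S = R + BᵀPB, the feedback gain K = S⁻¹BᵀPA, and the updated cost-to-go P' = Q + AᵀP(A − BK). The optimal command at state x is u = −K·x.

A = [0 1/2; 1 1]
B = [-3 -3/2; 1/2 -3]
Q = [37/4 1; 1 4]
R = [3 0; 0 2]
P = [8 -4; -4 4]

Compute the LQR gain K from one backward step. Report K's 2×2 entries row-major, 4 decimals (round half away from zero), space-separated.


BᵀP = [-26.0000 14.0000; 0.0000 -6.0000]
S = R + BᵀPB = [3 0; 0 2] + [85.0000 -3.0000; -3.0000 18.0000] = [88.0000 -3.0000; -3.0000 20.0000]
BᵀPA = [14.0000 1.0000; -6.0000 -6.0000]
K = S⁻¹·BᵀPA = [0.1496 0.0011; -0.2776 -0.2998]
A−BK = [0.0326 0.0537; 0.0925 0.0999]
AᵀP(A−BK) = [0.2399 0.1850; 0.1850 0.1999]
P' = Q + AᵀP(A−BK) = [9.4899 1.1850; 1.1850 4.1999]
tr(P') = 13.6897

0.1496 0.0011 -0.2776 -0.2998


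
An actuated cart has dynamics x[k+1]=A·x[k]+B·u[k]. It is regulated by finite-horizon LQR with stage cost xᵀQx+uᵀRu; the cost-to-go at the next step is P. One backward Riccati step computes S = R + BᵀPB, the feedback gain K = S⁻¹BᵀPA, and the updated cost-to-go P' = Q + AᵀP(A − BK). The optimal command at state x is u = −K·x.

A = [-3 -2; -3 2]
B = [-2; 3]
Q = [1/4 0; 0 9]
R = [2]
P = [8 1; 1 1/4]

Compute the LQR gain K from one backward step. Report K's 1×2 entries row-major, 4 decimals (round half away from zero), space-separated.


1.7629 0.9691

BᵀP = [-13.0000 -1.2500]
S = R + BᵀPB = [2] + [22.2500] = [24.2500]
BᵀPA = [42.7500 23.5000]
K = S⁻¹·BᵀPA = [1.7629 0.9691]
A−BK = [0.5258 -0.0619; -8.2887 -0.9072]
AᵀP(A−BK) = [16.8866 5.0722; 5.0722 2.2268]
P' = Q + AᵀP(A−BK) = [17.1366 5.0722; 5.0722 11.2268]
tr(P') = 28.3634


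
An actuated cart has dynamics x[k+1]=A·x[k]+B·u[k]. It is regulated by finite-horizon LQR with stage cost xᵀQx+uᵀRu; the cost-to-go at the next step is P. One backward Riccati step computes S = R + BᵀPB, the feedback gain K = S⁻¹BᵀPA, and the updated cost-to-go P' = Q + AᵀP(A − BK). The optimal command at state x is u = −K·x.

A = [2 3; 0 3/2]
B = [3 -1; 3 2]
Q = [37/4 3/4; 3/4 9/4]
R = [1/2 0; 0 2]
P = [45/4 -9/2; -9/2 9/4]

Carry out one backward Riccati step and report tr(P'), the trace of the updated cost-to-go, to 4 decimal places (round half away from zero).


13.1887

BᵀP = [20.2500 -6.7500; -20.2500 9.0000]
S = R + BᵀPB = [1/2 0; 0 2] + [40.5000 -33.7500; -33.7500 38.2500] = [41.0000 -33.7500; -33.7500 40.2500]
BᵀPA = [40.5000 50.6250; -40.5000 -47.2500]
K = S⁻¹·BᵀPA = [0.5150 0.8665; -0.5744 -0.4473]
A−BK = [-0.1193 -0.0469; -0.3961 -0.2050]
AᵀP(A−BK) = [0.8803 0.7890; 0.7890 0.8084]
P' = Q + AᵀP(A−BK) = [10.1303 1.5390; 1.5390 3.0584]
tr(P') = 13.1887


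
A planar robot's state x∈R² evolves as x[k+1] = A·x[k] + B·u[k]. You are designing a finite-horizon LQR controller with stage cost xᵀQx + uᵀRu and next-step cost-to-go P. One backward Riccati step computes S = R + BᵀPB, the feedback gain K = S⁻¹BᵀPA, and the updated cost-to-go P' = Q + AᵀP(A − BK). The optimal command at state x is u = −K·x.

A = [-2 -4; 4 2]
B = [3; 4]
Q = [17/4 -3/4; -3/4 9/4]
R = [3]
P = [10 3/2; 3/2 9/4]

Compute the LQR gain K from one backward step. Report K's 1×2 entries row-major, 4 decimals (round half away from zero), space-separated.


-0.1091 -0.7091

BᵀP = [36.0000 13.5000]
S = R + BᵀPB = [3] + [162.0000] = [165.0000]
BᵀPA = [-18.0000 -117.0000]
K = S⁻¹·BᵀPA = [-0.1091 -0.7091]
A−BK = [-1.6727 -1.8727; 4.4364 4.8364]
AᵀP(A−BK) = [50.0364 55.2364; 55.2364 62.0364]
P' = Q + AᵀP(A−BK) = [54.2864 54.4864; 54.4864 64.2864]
tr(P') = 118.5727


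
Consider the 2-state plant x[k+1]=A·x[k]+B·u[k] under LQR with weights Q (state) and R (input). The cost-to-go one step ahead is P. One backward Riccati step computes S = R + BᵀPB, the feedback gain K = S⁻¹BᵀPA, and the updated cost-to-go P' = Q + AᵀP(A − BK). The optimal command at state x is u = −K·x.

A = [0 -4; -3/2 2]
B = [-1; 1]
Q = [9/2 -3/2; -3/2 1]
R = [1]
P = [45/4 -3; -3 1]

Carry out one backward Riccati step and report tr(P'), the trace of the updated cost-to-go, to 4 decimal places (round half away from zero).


BᵀP = [-14.2500 4.0000]
S = R + BᵀPB = [1] + [18.2500] = [19.2500]
BᵀPA = [-6.0000 65.0000]
K = S⁻¹·BᵀPA = [-0.3117 3.3766]
A−BK = [-0.3117 -0.6234; -1.1883 -1.3766]
AᵀP(A−BK) = [0.3799 -0.7403; -0.7403 12.5195]
P' = Q + AᵀP(A−BK) = [4.8799 -2.2403; -2.2403 13.5195]
tr(P') = 18.3994

18.3994


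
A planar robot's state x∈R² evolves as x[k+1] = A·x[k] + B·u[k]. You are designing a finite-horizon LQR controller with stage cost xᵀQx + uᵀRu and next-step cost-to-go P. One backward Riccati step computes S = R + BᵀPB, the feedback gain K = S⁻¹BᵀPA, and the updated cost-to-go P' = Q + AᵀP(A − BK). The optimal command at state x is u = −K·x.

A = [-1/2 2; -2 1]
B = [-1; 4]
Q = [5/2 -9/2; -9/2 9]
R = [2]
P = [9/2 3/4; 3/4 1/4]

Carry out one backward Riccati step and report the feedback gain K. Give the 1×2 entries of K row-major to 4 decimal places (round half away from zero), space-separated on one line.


BᵀP = [-1.5000 0.2500]
S = R + BᵀPB = [2] + [2.5000] = [4.5000]
BᵀPA = [0.2500 -2.7500]
K = S⁻¹·BᵀPA = [0.0556 -0.6111]
A−BK = [-0.4444 1.3889; -2.2222 3.4444]
AᵀP(A−BK) = [3.6111 -8.2222; -8.2222 19.5694]
P' = Q + AᵀP(A−BK) = [6.1111 -12.7222; -12.7222 28.5694]
tr(P') = 34.6806

0.0556 -0.6111


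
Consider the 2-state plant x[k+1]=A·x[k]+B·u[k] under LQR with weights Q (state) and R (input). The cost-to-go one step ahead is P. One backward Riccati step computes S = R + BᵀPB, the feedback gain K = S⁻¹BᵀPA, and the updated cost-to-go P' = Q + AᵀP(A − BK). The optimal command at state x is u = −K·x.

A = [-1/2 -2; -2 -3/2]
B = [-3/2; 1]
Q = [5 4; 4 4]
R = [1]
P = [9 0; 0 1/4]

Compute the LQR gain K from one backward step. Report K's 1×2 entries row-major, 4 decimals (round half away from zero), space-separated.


BᵀP = [-13.5000 0.2500]
S = R + BᵀPB = [1] + [20.5000] = [21.5000]
BᵀPA = [6.2500 26.6250]
K = S⁻¹·BᵀPA = [0.2907 1.2384]
A−BK = [-0.0640 -0.1424; -2.2907 -2.7384]
AᵀP(A−BK) = [1.4331 2.0102; 2.0102 3.5908]
P' = Q + AᵀP(A−BK) = [6.4331 6.0102; 6.0102 7.5908]
tr(P') = 14.0240

0.2907 1.2384


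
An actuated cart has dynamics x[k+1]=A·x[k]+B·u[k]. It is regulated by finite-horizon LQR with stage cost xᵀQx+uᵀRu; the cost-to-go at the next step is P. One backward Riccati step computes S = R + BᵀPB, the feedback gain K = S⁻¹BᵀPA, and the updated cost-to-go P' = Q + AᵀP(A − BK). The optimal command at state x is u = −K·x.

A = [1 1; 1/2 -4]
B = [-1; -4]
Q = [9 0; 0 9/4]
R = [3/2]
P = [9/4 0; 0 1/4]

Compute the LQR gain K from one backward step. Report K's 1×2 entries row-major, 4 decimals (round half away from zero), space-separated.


BᵀP = [-2.2500 -1.0000]
S = R + BᵀPB = [3/2] + [6.2500] = [7.7500]
BᵀPA = [-2.7500 1.7500]
K = S⁻¹·BᵀPA = [-0.3548 0.2258]
A−BK = [0.6452 1.2258; -0.9194 -3.0968]
AᵀP(A−BK) = [1.3367 2.3710; 2.3710 5.8548]
P' = Q + AᵀP(A−BK) = [10.3367 2.3710; 2.3710 8.1048]
tr(P') = 18.4415

-0.3548 0.2258


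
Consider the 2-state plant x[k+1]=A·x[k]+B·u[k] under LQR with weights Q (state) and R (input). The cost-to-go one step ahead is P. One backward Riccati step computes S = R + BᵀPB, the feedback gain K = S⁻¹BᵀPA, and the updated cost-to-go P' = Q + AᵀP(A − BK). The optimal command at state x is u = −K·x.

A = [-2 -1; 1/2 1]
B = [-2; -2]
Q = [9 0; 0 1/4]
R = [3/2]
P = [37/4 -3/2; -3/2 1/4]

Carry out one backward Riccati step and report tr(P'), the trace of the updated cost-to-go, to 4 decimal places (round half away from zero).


12.2102

BᵀP = [-15.5000 2.5000]
S = R + BᵀPB = [3/2] + [26.0000] = [27.5000]
BᵀPA = [32.2500 18.0000]
K = S⁻¹·BᵀPA = [1.1727 0.6545]
A−BK = [0.3455 0.3091; 2.8455 2.3091]
AᵀP(A−BK) = [2.2420 1.2659; 1.2659 0.7182]
P' = Q + AᵀP(A−BK) = [11.2420 1.2659; 1.2659 0.9682]
tr(P') = 12.2102


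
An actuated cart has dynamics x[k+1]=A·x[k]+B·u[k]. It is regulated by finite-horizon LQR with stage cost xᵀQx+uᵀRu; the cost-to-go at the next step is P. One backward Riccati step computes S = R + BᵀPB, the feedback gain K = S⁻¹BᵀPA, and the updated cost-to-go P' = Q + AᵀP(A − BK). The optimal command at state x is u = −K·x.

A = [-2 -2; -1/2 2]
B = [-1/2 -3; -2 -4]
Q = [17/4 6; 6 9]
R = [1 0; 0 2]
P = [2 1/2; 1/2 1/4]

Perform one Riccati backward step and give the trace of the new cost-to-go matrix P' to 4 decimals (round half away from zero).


BᵀP = [-2.0000 -0.7500; -8.0000 -2.5000]
S = R + BᵀPB = [1 0; 0 2] + [2.5000 9.0000; 9.0000 34.0000] = [3.5000 9.0000; 9.0000 36.0000]
BᵀPA = [4.3750 2.5000; 17.2500 11.0000]
K = S⁻¹·BᵀPA = [0.0500 -0.2000; 0.4667 0.3556]
A−BK = [-0.5750 -1.0333; 1.4667 3.0222]
AᵀP(A−BK) = [0.7938 0.9917; 0.9917 1.5889]
P' = Q + AᵀP(A−BK) = [5.0438 6.9917; 6.9917 10.5889]
tr(P') = 15.6326

15.6326


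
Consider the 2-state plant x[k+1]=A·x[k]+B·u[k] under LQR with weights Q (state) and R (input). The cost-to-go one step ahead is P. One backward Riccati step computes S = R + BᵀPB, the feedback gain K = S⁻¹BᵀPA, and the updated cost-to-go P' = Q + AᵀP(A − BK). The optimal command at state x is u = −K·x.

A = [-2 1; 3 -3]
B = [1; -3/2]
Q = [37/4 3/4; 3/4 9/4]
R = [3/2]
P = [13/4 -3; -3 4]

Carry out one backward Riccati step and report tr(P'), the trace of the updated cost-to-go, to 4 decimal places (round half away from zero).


BᵀP = [7.7500 -9.0000]
S = R + BᵀPB = [3/2] + [21.2500] = [22.7500]
BᵀPA = [-42.5000 34.7500]
K = S⁻¹·BᵀPA = [-1.8681 1.5275]
A−BK = [-0.1319 -0.5275; 0.1978 -0.7088]
AᵀP(A−BK) = [5.6044 -4.5824; -4.5824 4.1703]
P' = Q + AᵀP(A−BK) = [14.8544 -3.8324; -3.8324 6.4203]
tr(P') = 21.2747

21.2747


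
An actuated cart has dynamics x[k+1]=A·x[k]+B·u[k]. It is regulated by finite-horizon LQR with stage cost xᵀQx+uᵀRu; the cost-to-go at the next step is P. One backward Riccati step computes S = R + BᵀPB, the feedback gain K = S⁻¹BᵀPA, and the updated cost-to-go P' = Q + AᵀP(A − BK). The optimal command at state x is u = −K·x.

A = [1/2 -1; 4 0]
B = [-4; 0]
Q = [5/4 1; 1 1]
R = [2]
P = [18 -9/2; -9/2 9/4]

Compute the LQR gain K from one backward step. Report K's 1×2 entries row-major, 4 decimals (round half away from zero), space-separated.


BᵀP = [-72.0000 18.0000]
S = R + BᵀPB = [2] + [288.0000] = [290.0000]
BᵀPA = [36.0000 72.0000]
K = S⁻¹·BᵀPA = [0.1241 0.2483]
A−BK = [0.9966 -0.0069; 4.0000 0.0000]
AᵀP(A−BK) = [18.0310 0.0621; 0.0621 0.1241]
P' = Q + AᵀP(A−BK) = [19.2810 1.0621; 1.0621 1.1241]
tr(P') = 20.4052

0.1241 0.2483


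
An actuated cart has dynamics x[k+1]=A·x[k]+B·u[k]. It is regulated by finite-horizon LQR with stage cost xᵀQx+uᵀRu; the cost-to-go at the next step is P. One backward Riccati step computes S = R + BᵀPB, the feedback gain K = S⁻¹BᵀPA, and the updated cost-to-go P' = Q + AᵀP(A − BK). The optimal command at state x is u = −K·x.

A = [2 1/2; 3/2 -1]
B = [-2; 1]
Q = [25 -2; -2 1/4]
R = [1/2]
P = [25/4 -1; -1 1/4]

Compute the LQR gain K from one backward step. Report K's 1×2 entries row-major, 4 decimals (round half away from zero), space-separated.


BᵀP = [-13.5000 2.2500]
S = R + BᵀPB = [1/2] + [29.2500] = [29.7500]
BᵀPA = [-23.6250 -9.0000]
K = S⁻¹·BᵀPA = [-0.7941 -0.3025]
A−BK = [0.4118 -0.1050; 2.2941 -0.6975]
AᵀP(A−BK) = [0.8015 -0.0221; -0.0221 0.0898]
P' = Q + AᵀP(A−BK) = [25.8015 -2.0221; -2.0221 0.3398]
tr(P') = 26.1413

-0.7941 -0.3025


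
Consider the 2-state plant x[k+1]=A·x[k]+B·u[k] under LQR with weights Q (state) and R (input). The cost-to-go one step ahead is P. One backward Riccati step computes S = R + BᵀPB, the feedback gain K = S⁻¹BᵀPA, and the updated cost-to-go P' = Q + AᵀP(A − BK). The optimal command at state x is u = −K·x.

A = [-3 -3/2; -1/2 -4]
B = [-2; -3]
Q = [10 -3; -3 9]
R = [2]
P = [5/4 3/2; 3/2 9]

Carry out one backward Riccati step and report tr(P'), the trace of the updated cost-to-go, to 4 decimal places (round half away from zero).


BᵀP = [-7.0000 -30.0000]
S = R + BᵀPB = [2] + [104.0000] = [106.0000]
BᵀPA = [36.0000 130.5000]
K = S⁻¹·BᵀPA = [0.3396 1.2311]
A−BK = [-2.3208 0.9623; 0.5189 -0.3066]
AᵀP(A−BK) = [5.7736 -1.5708; -1.5708 4.1498]
P' = Q + AᵀP(A−BK) = [15.7736 -4.5708; -4.5708 13.1498]
tr(P') = 28.9233

28.9233


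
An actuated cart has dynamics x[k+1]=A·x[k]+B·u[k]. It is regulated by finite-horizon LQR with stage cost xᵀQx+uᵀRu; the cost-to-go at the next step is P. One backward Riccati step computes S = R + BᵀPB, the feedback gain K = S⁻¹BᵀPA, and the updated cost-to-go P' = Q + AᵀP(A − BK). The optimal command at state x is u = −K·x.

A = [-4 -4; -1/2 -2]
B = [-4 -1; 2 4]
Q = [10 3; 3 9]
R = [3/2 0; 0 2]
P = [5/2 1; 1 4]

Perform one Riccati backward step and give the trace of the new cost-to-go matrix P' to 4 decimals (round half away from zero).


BᵀP = [-8.0000 4.0000; 1.5000 15.0000]
S = R + BᵀPB = [3/2 0; 0 2] + [40.0000 24.0000; 24.0000 58.5000] = [41.5000 24.0000; 24.0000 60.5000]
BᵀPA = [30.0000 24.0000; -13.5000 -36.0000]
K = S⁻¹·BᵀPA = [1.1056 1.1971; -0.6617 -1.0699]
A−BK = [-0.2394 -0.2817; -0.0643 -0.1145]
AᵀP(A−BK) = [2.8998 3.6447; 3.6447 4.7541]
P' = Q + AᵀP(A−BK) = [12.8998 6.6447; 6.6447 13.7541]
tr(P') = 26.6539

26.6539


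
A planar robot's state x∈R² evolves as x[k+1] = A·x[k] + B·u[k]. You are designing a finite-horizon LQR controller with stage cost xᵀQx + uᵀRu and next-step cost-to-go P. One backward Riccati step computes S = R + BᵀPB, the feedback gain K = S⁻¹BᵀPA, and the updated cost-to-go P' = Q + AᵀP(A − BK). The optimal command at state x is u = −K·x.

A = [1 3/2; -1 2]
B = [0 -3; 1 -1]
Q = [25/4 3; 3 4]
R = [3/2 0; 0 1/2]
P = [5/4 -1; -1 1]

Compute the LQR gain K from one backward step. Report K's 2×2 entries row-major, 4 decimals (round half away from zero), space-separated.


BᵀP = [-1.0000 1.0000; -2.7500 2.0000]
S = R + BᵀPB = [3/2 0; 0 1/2] + [1.0000 2.0000; 2.0000 6.2500] = [2.5000 2.0000; 2.0000 6.7500]
BᵀPA = [-2.0000 0.5000; -4.7500 -0.1250]
K = S⁻¹·BᵀPA = [-0.3107 0.2816; -0.6117 -0.1019]
A−BK = [-0.8350 1.1942; -1.3010 1.6165]
AᵀP(A−BK) = [0.7233 -0.5461; -0.5461 0.6590]
P' = Q + AᵀP(A−BK) = [6.9733 2.4539; 2.4539 4.6590]
tr(P') = 11.6323

-0.3107 0.2816 -0.6117 -0.1019


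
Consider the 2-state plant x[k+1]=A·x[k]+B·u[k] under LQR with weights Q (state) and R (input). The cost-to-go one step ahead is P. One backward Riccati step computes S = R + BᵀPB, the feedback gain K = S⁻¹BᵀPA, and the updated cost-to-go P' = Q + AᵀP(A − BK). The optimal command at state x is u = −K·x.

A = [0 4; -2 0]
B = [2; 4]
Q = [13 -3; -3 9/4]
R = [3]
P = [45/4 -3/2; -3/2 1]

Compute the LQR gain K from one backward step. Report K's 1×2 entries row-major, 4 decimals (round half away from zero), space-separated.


-0.0500 1.6500

BᵀP = [16.5000 1.0000]
S = R + BᵀPB = [3] + [37.0000] = [40.0000]
BᵀPA = [-2.0000 66.0000]
K = S⁻¹·BᵀPA = [-0.0500 1.6500]
A−BK = [0.1000 0.7000; -1.8000 -6.6000]
AᵀP(A−BK) = [3.9000 15.3000; 15.3000 71.1000]
P' = Q + AᵀP(A−BK) = [16.9000 12.3000; 12.3000 73.3500]
tr(P') = 90.2500


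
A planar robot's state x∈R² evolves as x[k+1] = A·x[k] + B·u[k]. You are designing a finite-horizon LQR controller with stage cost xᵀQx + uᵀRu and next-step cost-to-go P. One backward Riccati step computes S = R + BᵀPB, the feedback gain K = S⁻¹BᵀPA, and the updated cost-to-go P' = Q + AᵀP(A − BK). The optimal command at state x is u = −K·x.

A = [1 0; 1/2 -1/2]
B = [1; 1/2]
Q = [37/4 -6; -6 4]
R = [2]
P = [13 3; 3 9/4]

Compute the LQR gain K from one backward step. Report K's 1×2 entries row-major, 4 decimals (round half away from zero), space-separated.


BᵀP = [14.5000 4.1250]
S = R + BᵀPB = [2] + [16.5625] = [18.5625]
BᵀPA = [16.5625 -2.0625]
K = S⁻¹·BᵀPA = [0.8923 -0.1111]
A−BK = [0.1077 0.1111; 0.0539 -0.4444]
AᵀP(A−BK) = [1.7845 -0.2222; -0.2222 0.3333]
P' = Q + AᵀP(A−BK) = [11.0345 -6.2222; -6.2222 4.3333]
tr(P') = 15.3678

0.8923 -0.1111


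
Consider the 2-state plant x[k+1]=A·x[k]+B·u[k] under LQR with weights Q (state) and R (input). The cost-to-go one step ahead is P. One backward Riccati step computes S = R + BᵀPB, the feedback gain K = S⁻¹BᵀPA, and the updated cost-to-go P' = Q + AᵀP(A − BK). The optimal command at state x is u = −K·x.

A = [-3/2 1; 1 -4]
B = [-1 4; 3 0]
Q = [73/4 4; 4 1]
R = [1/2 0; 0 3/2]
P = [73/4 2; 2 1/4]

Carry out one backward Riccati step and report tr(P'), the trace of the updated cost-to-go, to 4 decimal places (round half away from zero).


19.7442

BᵀP = [-12.2500 -1.2500; 73.0000 8.0000]
S = R + BᵀPB = [1/2 0; 0 3/2] + [8.5000 -49.0000; -49.0000 292.0000] = [9.0000 -49.0000; -49.0000 293.5000]
BᵀPA = [17.1250 -7.2500; -101.5000 41.0000]
K = S⁻¹·BᵀPA = [0.2191 -0.4943; -0.3093 0.0572]
A−BK = [-0.0439 0.2770; 0.3428 -2.5172]
AᵀP(A−BK) = [0.1718 -0.1074; -0.1074 0.3224]
P' = Q + AᵀP(A−BK) = [18.4218 3.8926; 3.8926 1.3224]
tr(P') = 19.7442


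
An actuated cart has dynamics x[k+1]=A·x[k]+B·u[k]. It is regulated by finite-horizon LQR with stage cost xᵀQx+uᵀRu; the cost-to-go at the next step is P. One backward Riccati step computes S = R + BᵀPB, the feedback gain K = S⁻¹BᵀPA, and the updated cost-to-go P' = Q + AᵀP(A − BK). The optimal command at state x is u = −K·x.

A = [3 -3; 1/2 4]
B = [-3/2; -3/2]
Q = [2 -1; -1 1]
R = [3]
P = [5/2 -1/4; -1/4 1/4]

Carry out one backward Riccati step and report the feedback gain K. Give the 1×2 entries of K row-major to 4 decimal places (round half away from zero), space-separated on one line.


BᵀP = [-3.3750 0.0000]
S = R + BᵀPB = [3] + [5.0625] = [8.0625]
BᵀPA = [-10.1250 10.1250]
K = S⁻¹·BᵀPA = [-1.2558 1.2558]
A−BK = [1.1163 -1.1163; -1.3837 5.8837]
AᵀP(A−BK) = [9.0974 -11.9099; -11.9099 19.7849]
P' = Q + AᵀP(A−BK) = [11.0974 -12.9099; -12.9099 20.7849]
tr(P') = 31.8823

-1.2558 1.2558


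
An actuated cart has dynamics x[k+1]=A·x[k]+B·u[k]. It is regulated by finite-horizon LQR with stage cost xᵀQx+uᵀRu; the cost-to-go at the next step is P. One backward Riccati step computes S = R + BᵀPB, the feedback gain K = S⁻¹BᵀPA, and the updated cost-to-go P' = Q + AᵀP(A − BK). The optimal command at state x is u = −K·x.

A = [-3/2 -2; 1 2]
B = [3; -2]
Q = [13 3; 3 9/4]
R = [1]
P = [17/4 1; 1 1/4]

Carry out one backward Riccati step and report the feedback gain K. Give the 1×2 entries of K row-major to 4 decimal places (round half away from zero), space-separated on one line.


-0.4823 -0.5841

BᵀP = [10.7500 2.5000]
S = R + BᵀPB = [1] + [27.2500] = [28.2500]
BᵀPA = [-13.6250 -16.5000]
K = S⁻¹·BᵀPA = [-0.4823 -0.5841]
A−BK = [-0.0531 -0.2478; 0.0354 0.8319]
AᵀP(A−BK) = [0.2412 0.2920; 0.2920 0.3628]
P' = Q + AᵀP(A−BK) = [13.2412 3.2920; 3.2920 2.6128]
tr(P') = 15.8540


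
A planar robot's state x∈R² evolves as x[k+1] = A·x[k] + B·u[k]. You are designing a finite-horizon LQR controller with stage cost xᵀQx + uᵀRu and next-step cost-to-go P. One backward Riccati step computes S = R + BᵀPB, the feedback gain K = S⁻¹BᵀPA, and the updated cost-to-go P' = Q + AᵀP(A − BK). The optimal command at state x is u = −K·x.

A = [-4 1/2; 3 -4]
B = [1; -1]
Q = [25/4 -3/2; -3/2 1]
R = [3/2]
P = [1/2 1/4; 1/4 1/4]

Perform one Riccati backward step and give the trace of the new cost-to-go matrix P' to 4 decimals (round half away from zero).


BᵀP = [0.2500 0.0000]
S = R + BᵀPB = [3/2] + [0.2500] = [1.7500]
BᵀPA = [-1.0000 0.1250]
K = S⁻¹·BᵀPA = [-0.5714 0.0714]
A−BK = [-3.4286 0.4286; 2.4286 -3.9286]
AᵀP(A−BK) = [3.6786 0.4464; 0.4464 3.1161]
P' = Q + AᵀP(A−BK) = [9.9286 -1.0536; -1.0536 4.1161]
tr(P') = 14.0446

14.0446


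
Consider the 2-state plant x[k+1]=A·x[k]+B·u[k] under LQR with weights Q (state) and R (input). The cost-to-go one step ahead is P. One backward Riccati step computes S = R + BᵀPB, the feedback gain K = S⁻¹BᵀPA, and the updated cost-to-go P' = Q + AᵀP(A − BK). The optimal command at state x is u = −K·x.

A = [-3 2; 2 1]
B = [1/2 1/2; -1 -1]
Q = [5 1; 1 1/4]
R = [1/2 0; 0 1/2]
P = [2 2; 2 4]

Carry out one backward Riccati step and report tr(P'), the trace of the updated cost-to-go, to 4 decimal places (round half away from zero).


BᵀP = [-1.0000 -3.0000; -1.0000 -3.0000]
S = R + BᵀPB = [1/2 0; 0 1/2] + [2.5000 2.5000; 2.5000 2.5000] = [3.0000 2.5000; 2.5000 3.0000]
BᵀPA = [-3.0000 -5.0000; -3.0000 -5.0000]
K = S⁻¹·BᵀPA = [-0.5455 -0.9091; -0.5455 -0.9091]
A−BK = [-2.4545 2.9091; 0.9091 -0.8182]
AᵀP(A−BK) = [6.7273 -7.4545; -7.4545 10.9091]
P' = Q + AᵀP(A−BK) = [11.7273 -6.4545; -6.4545 11.1591]
tr(P') = 22.8864

22.8864


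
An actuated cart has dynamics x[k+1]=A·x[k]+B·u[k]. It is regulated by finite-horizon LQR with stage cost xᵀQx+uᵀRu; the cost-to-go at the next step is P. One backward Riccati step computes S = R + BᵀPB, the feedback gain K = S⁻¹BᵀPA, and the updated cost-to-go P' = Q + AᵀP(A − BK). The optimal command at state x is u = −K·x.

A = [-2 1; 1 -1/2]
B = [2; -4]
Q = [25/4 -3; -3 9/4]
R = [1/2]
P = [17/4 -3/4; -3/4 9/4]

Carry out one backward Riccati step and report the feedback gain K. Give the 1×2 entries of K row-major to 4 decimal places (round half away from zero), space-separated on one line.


BᵀP = [11.5000 -10.5000]
S = R + BᵀPB = [1/2] + [65.0000] = [65.5000]
BᵀPA = [-33.5000 16.7500]
K = S⁻¹·BᵀPA = [-0.5115 0.2557]
A−BK = [-0.9771 0.4885; -1.0458 0.5229]
AᵀP(A−BK) = [5.1164 -2.5582; -2.5582 1.2791]
P' = Q + AᵀP(A−BK) = [11.3664 -5.5582; -5.5582 3.5291]
tr(P') = 14.8955

-0.5115 0.2557


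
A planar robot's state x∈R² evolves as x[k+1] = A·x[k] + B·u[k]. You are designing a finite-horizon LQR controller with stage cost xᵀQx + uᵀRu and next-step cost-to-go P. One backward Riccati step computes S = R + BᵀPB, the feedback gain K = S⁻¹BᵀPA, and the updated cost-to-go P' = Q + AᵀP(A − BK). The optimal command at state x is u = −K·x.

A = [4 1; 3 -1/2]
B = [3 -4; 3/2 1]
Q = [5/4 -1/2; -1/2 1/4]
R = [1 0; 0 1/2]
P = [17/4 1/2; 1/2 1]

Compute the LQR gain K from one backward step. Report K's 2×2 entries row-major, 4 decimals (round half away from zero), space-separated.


1.4745 -0.0728 0.0947 -0.3010

BᵀP = [13.5000 3.0000; -16.5000 -1.0000]
S = R + BᵀPB = [1 0; 0 1/2] + [45.0000 -51.0000; -51.0000 65.0000] = [46.0000 -51.0000; -51.0000 65.5000]
BᵀPA = [63.0000 12.0000; -69.0000 -16.0000]
K = S⁻¹·BᵀPA = [1.4745 -0.0728; 0.0947 -0.3010]
A−BK = [-0.0449 0.0146; 0.6936 -0.0898]
AᵀP(A−BK) = [2.6371 -0.1796; -0.1796 0.0583]
P' = Q + AᵀP(A−BK) = [3.8871 -0.6796; -0.6796 0.3083]
tr(P') = 4.1954


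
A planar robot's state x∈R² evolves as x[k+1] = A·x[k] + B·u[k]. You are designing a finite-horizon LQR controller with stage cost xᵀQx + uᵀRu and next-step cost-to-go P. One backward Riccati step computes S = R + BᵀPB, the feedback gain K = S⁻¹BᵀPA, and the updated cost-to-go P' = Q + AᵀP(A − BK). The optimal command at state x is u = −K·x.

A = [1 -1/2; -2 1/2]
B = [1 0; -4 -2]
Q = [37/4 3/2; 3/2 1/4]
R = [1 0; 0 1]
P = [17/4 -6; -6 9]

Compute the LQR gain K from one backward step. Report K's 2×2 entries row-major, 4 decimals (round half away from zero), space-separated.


0.5005 -0.1636 0.1610 -0.0341

BᵀP = [28.2500 -42.0000; 12.0000 -18.0000]
S = R + BᵀPB = [1 0; 0 1] + [196.2500 84.0000; 84.0000 36.0000] = [197.2500 84.0000; 84.0000 37.0000]
BᵀPA = [112.2500 -35.1250; 48.0000 -15.0000]
K = S⁻¹·BᵀPA = [0.5005 -0.1636; 0.1610 -0.0341]
A−BK = [0.4995 -0.3364; 0.3240 -0.2224]
AᵀP(A−BK) = [0.3395 -0.1295; -0.1295 0.0562]
P' = Q + AᵀP(A−BK) = [9.5895 1.3705; 1.3705 0.3062]
tr(P') = 9.8958


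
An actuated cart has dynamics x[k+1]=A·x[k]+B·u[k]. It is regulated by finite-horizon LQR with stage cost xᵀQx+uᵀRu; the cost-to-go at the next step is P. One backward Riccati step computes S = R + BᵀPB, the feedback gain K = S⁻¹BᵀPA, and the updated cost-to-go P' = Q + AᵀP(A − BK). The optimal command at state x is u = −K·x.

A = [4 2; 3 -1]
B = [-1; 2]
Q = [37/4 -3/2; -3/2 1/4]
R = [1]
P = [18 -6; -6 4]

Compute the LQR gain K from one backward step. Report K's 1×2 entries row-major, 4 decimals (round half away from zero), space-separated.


-1.3220 -1.2542

BᵀP = [-30.0000 14.0000]
S = R + BᵀPB = [1] + [58.0000] = [59.0000]
BᵀPA = [-78.0000 -74.0000]
K = S⁻¹·BᵀPA = [-1.3220 -1.2542]
A−BK = [2.6780 0.7458; 5.6441 1.5085]
AᵀP(A−BK) = [76.8814 22.1695; 22.1695 7.1864]
P' = Q + AᵀP(A−BK) = [86.1314 20.6695; 20.6695 7.4364]
tr(P') = 93.5678
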